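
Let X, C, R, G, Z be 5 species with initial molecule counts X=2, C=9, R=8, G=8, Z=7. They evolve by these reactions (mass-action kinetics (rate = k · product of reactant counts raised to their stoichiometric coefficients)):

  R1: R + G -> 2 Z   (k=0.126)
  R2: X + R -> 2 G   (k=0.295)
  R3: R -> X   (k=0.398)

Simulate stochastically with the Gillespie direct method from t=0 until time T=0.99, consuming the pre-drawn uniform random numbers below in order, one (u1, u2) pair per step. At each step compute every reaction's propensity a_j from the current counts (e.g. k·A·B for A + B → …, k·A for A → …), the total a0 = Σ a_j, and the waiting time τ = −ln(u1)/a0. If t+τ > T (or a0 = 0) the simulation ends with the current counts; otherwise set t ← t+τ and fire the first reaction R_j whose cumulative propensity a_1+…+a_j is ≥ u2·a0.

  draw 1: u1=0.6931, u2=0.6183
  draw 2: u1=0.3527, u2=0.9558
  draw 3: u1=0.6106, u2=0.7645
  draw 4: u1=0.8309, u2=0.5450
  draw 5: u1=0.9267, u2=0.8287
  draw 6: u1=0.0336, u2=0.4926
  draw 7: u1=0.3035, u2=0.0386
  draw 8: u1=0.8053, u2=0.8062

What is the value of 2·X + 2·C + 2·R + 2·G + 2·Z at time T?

Check how each reaction changes W = 2·X + 2·C + 2·R + 2·G + 2·Z (weight of products minus weight of reactants):
R1: R + G -> 2 Z: (2·2) − (2·1 + 2·1) = 4 − 4 = 0
R2: X + R -> 2 G: (2·2) − (2·1 + 2·1) = 4 − 4 = 0
R3: R -> X: (2·1) − (2·1) = 2 − 2 = 0
Every reaction leaves W unchanged, so W is conserved and no simulation is needed: W(T) = W(0) = 2·2 + 2·9 + 2·8 + 2·8 + 2·7 = 68

Value at T = 68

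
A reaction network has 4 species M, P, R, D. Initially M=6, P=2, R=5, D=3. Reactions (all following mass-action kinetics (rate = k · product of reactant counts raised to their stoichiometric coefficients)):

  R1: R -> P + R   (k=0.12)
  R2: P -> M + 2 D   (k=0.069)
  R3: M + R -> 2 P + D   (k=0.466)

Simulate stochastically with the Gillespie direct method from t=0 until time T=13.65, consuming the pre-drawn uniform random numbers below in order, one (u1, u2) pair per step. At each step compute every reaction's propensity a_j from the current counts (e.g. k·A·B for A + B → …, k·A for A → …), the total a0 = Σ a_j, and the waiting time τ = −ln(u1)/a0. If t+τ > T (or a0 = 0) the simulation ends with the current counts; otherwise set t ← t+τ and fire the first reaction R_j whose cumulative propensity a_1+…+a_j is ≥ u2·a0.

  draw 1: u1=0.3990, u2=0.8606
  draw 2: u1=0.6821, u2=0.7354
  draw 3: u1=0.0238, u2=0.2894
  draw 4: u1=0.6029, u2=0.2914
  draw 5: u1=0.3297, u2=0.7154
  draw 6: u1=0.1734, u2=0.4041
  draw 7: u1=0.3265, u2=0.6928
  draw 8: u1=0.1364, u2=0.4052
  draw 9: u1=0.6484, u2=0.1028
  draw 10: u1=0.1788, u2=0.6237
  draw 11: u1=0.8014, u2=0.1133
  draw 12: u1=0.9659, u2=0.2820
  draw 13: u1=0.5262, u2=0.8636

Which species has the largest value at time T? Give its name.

t=0.000: M=6 P=2 R=5 D=3
Draw 1: a1=0.600, a2=0.138, a3=13.980, a0=14.718; τ=−ln(0.3990)/14.718=0.062 → t=0.062; u2·a0=0.8606·14.718=12.666; a1+a2=0.738 < 12.666 ≤ a1+…+a3=14.718 → R3 fires; M=5 P=4 R=4 D=4
Draw 2: a1=0.480, a2=0.276, a3=9.320, a0=10.076; τ=−ln(0.6821)/10.076=0.038 → t=0.100; u2·a0=0.7354·10.076=7.410; a1+a2=0.756 < 7.410 ≤ a1+…+a3=10.076 → R3 fires; M=4 P=6 R=3 D=5
Draw 3: a1=0.360, a2=0.414, a3=5.592, a0=6.366; τ=−ln(0.0238)/6.366=0.587 → t=0.688; u2·a0=0.2894·6.366=1.842; a1+a2=0.774 < 1.842 ≤ a1+…+a3=6.366 → R3 fires; M=3 P=8 R=2 D=6
Draw 4: a1=0.240, a2=0.552, a3=2.796, a0=3.588; τ=−ln(0.6029)/3.588=0.141 → t=0.829; u2·a0=0.2914·3.588=1.046; a1+a2=0.792 < 1.046 ≤ a1+…+a3=3.588 → R3 fires; M=2 P=10 R=1 D=7
Draw 5: a1=0.120, a2=0.690, a3=0.932, a0=1.742; τ=−ln(0.3297)/1.742=0.637 → t=1.466; u2·a0=0.7154·1.742=1.246; a1+a2=0.810 < 1.246 ≤ a1+…+a3=1.742 → R3 fires; M=1 P=12 R=0 D=8
Draw 6: a1=0.000, a2=0.828, a3=0.000, a0=0.828; τ=−ln(0.1734)/0.828=2.116 → t=3.582; u2·a0=0.4041·0.828=0.335; a1=0.000 < 0.335 ≤ a1+a2=0.828 → R2 fires; M=2 P=11 R=0 D=10
Draw 7: a1=0.000, a2=0.759, a3=0.000, a0=0.759; τ=−ln(0.3265)/0.759=1.475 → t=5.056; u2·a0=0.6928·0.759=0.526; a1=0.000 < 0.526 ≤ a1+a2=0.759 → R2 fires; M=3 P=10 R=0 D=12
Draw 8: a1=0.000, a2=0.690, a3=0.000, a0=0.690; τ=−ln(0.1364)/0.690=2.887 → t=7.944; u2·a0=0.4052·0.690=0.280; a1=0.000 < 0.280 ≤ a1+a2=0.690 → R2 fires; M=4 P=9 R=0 D=14
Draw 9: a1=0.000, a2=0.621, a3=0.000, a0=0.621; τ=−ln(0.6484)/0.621=0.698 → t=8.641; u2·a0=0.1028·0.621=0.064; a1=0.000 < 0.064 ≤ a1+a2=0.621 → R2 fires; M=5 P=8 R=0 D=16
Draw 10: a1=0.000, a2=0.552, a3=0.000, a0=0.552; τ=−ln(0.1788)/0.552=3.119 → t=11.760; u2·a0=0.6237·0.552=0.344; a1=0.000 < 0.344 ≤ a1+a2=0.552 → R2 fires; M=6 P=7 R=0 D=18
Draw 11: a1=0.000, a2=0.483, a3=0.000, a0=0.483; τ=−ln(0.8014)/0.483=0.458 → t=12.218; u2·a0=0.1133·0.483=0.055; a1=0.000 < 0.055 ≤ a1+a2=0.483 → R2 fires; M=7 P=6 R=0 D=20
Draw 12: a1=0.000, a2=0.414, a3=0.000, a0=0.414; τ=−ln(0.9659)/0.414=0.084 → t=12.302; u2·a0=0.2820·0.414=0.117; a1=0.000 < 0.117 ≤ a1+a2=0.414 → R2 fires; M=8 P=5 R=0 D=22
Draw 13: a1=0.000, a2=0.345, a3=0.000, a0=0.345; τ=−ln(0.5262)/0.345=1.861 → t=14.163 > T=13.65: stop.
At T=13.65: M=8 P=5 R=0 D=22; the largest is D.

Dominant species at T: D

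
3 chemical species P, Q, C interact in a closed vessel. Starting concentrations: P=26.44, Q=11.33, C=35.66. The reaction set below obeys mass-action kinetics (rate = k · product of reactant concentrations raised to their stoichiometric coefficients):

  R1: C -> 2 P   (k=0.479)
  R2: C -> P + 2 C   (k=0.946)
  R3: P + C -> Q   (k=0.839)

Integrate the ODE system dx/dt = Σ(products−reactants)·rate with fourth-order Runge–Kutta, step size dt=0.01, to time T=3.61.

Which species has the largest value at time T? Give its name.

RK4 with dt=0.01: 361 steps to T=3.61. Trajectory (selected grid times):
t=0.00: P=26.44 Q=11.33 C=35.66
t=0.40: P=2.83 Q=43.46 C=5.62
t=0.80: P=2.41 Q=46.96 C=2.87
t=1.20: P=2.34 Q=48.67 C=1.56
t=1.60: P=2.32 Q=49.59 C=0.86
t=2.01: P=2.31 Q=50.11 C=0.47
t=2.41: P=2.30 Q=50.39 C=0.26
t=2.81: P=2.30 Q=50.54 C=0.15
t=3.21: P=2.30 Q=50.63 C=0.08
t=3.61: P=2.30 Q=50.67 C=0.05
At T=3.61: P=2.30 Q=50.67 C=0.05; the largest is Q.

Dominant species at T: Q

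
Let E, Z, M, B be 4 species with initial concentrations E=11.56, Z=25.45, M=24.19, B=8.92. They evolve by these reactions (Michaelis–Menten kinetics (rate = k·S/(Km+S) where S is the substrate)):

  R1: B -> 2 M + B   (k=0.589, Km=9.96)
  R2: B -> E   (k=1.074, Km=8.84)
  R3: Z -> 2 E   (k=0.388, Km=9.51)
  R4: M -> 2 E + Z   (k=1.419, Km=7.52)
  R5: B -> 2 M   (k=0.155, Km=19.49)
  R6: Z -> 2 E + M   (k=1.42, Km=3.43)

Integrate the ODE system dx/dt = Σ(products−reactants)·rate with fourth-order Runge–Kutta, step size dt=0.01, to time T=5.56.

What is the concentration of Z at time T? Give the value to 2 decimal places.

Z at T = 23.12

RK4 with dt=0.01: 556 steps to T=5.56. Trajectory (selected grid times):
t=0.00: E=11.56 Z=25.45 M=24.19 B=8.92
t=0.62: E=15.14 Z=25.17 M=24.69 B=8.56
t=1.24: E=18.71 Z=24.90 M=25.18 B=8.21
t=1.85: E=22.22 Z=24.64 M=25.65 B=7.87
t=2.47: E=25.79 Z=24.37 M=26.12 B=7.53
t=3.09: E=29.35 Z=24.11 M=26.57 B=7.20
t=3.71: E=32.90 Z=23.86 M=27.00 B=6.88
t=4.32: E=36.39 Z=23.61 M=27.42 B=6.57
t=4.94: E=39.93 Z=23.36 M=27.83 B=6.27
t=5.56: E=43.47 Z=23.12 M=28.23 B=5.97
Read off Z at T=5.56: 23.12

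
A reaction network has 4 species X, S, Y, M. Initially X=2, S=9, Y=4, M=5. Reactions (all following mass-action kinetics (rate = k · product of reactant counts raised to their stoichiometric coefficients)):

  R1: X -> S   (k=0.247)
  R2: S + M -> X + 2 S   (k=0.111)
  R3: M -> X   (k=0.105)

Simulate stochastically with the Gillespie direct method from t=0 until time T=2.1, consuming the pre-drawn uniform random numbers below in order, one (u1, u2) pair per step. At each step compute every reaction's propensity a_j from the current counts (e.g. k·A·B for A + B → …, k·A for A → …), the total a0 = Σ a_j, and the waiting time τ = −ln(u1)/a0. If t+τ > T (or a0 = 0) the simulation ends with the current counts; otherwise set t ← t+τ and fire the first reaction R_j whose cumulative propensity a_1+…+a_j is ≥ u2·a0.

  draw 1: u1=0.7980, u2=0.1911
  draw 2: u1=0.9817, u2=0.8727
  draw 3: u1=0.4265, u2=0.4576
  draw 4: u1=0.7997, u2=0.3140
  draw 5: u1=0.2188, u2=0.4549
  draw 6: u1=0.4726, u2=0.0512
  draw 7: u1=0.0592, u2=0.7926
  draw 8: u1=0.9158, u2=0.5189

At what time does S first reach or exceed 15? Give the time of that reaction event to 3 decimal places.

t=0.000: X=2 S=9 Y=4 M=5
Draw 1: a1=0.494, a2=4.995, a3=0.525, a0=6.014; τ=−ln(0.7980)/6.014=0.038 → t=0.038; u2·a0=0.1911·6.014=1.149; a1=0.494 < 1.149 ≤ a1+a2=5.489 → R2 fires; X=3 S=10 Y=4 M=4
Draw 2: a1=0.741, a2=4.440, a3=0.420, a0=5.601; τ=−ln(0.9817)/5.601=0.003 → t=0.041; u2·a0=0.8727·5.601=4.888; a1=0.741 < 4.888 ≤ a1+a2=5.181 → R2 fires; X=4 S=11 Y=4 M=3
Draw 3: a1=0.988, a2=3.663, a3=0.315, a0=4.966; τ=−ln(0.4265)/4.966=0.172 → t=0.212; u2·a0=0.4576·4.966=2.272; a1=0.988 < 2.272 ≤ a1+a2=4.651 → R2 fires; X=5 S=12 Y=4 M=2
Draw 4: a1=1.235, a2=2.664, a3=0.210, a0=4.109; τ=−ln(0.7997)/4.109=0.054 → t=0.267; u2·a0=0.3140·4.109=1.290; a1=1.235 < 1.290 ≤ a1+a2=3.899 → R2 fires; X=6 S=13 Y=4 M=1
Draw 5: a1=1.482, a2=1.443, a3=0.105, a0=3.030; τ=−ln(0.2188)/3.030=0.502 → t=0.768; u2·a0=0.4549·3.030=1.378 ≤ a1=1.482 → R1 fires; X=5 S=14 Y=4 M=1
Draw 6: a1=1.235, a2=1.554, a3=0.105, a0=2.894; τ=−ln(0.4726)/2.894=0.259 → t=1.027; u2·a0=0.0512·2.894=0.148 ≤ a1=1.235 → R1 fires; X=4 S=15 Y=4 M=1
Draw 7: a1=0.988, a2=1.665, a3=0.105, a0=2.758; τ=−ln(0.0592)/2.758=1.025 → t=2.052; u2·a0=0.7926·2.758=2.186; a1=0.988 < 2.186 ≤ a1+a2=2.653 → R2 fires; X=5 S=16 Y=4 M=0
Draw 8: a1=1.235, a2=0.000, a3=0.000, a0=1.235; τ=−ln(0.9158)/1.235=0.071 → t=2.123 > T=2.1: stop.
S first becomes ≥ 15 when it reaches 15 at the event at t=1.027.

Threshold first reached at t = 1.027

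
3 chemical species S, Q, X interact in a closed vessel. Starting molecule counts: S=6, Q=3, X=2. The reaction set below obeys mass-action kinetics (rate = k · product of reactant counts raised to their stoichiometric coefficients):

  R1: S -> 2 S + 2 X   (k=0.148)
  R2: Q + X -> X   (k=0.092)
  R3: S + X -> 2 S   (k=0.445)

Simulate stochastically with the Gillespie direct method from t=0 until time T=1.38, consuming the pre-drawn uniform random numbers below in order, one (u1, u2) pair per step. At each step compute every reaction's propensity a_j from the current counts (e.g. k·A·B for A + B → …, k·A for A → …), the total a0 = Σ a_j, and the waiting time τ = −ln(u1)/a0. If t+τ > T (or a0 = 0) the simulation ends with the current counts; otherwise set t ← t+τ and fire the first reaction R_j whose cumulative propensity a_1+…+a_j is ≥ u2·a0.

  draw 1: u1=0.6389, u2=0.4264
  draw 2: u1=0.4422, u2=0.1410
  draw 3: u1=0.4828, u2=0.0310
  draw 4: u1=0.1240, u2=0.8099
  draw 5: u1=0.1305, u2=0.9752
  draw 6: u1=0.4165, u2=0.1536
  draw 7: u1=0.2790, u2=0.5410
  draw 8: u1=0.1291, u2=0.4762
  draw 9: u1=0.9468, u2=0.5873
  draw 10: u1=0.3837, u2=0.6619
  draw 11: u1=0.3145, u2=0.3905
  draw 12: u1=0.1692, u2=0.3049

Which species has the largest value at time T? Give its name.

Dominant species at T: S

t=0.000: S=6 Q=3 X=2
Draw 1: a1=0.888, a2=0.552, a3=5.340, a0=6.780; τ=−ln(0.6389)/6.780=0.066 → t=0.066; u2·a0=0.4264·6.780=2.891; a1+a2=1.440 < 2.891 ≤ a1+…+a3=6.780 → R3 fires; S=7 Q=3 X=1
Draw 2: a1=1.036, a2=0.276, a3=3.115, a0=4.427; τ=−ln(0.4422)/4.427=0.184 → t=0.250; u2·a0=0.1410·4.427=0.624 ≤ a1=1.036 → R1 fires; S=8 Q=3 X=3
Draw 3: a1=1.184, a2=0.828, a3=10.680, a0=12.692; τ=−ln(0.4828)/12.692=0.057 → t=0.308; u2·a0=0.0310·12.692=0.393 ≤ a1=1.184 → R1 fires; S=9 Q=3 X=5
Draw 4: a1=1.332, a2=1.380, a3=20.025, a0=22.737; τ=−ln(0.1240)/22.737=0.092 → t=0.400; u2·a0=0.8099·22.737=18.415; a1+a2=2.712 < 18.415 ≤ a1+…+a3=22.737 → R3 fires; S=10 Q=3 X=4
Draw 5: a1=1.480, a2=1.104, a3=17.800, a0=20.384; τ=−ln(0.1305)/20.384=0.100 → t=0.499; u2·a0=0.9752·20.384=19.878; a1+a2=2.584 < 19.878 ≤ a1+…+a3=20.384 → R3 fires; S=11 Q=3 X=3
Draw 6: a1=1.628, a2=0.828, a3=14.685, a0=17.141; τ=−ln(0.4165)/17.141=0.051 → t=0.551; u2·a0=0.1536·17.141=2.633; a1+a2=2.456 < 2.633 ≤ a1+…+a3=17.141 → R3 fires; S=12 Q=3 X=2
Draw 7: a1=1.776, a2=0.552, a3=10.680, a0=13.008; τ=−ln(0.2790)/13.008=0.098 → t=0.649; u2·a0=0.5410·13.008=7.037; a1+a2=2.328 < 7.037 ≤ a1+…+a3=13.008 → R3 fires; S=13 Q=3 X=1
Draw 8: a1=1.924, a2=0.276, a3=5.785, a0=7.985; τ=−ln(0.1291)/7.985=0.256 → t=0.905; u2·a0=0.4762·7.985=3.802; a1+a2=2.200 < 3.802 ≤ a1+…+a3=7.985 → R3 fires; S=14 Q=3 X=0
Draw 9: a1=2.072, a2=0.000, a3=0.000, a0=2.072; τ=−ln(0.9468)/2.072=0.026 → t=0.931; u2·a0=0.5873·2.072=1.217 ≤ a1=2.072 → R1 fires; S=15 Q=3 X=2
Draw 10: a1=2.220, a2=0.552, a3=13.350, a0=16.122; τ=−ln(0.3837)/16.122=0.059 → t=0.991; u2·a0=0.6619·16.122=10.671; a1+a2=2.772 < 10.671 ≤ a1+…+a3=16.122 → R3 fires; S=16 Q=3 X=1
Draw 11: a1=2.368, a2=0.276, a3=7.120, a0=9.764; τ=−ln(0.3145)/9.764=0.118 → t=1.109; u2·a0=0.3905·9.764=3.813; a1+a2=2.644 < 3.813 ≤ a1+…+a3=9.764 → R3 fires; S=17 Q=3 X=0
Draw 12: a1=2.516, a2=0.000, a3=0.000, a0=2.516; τ=−ln(0.1692)/2.516=0.706 → t=1.816 > T=1.38: stop.
At T=1.38: S=17 Q=3 X=0; the largest is S.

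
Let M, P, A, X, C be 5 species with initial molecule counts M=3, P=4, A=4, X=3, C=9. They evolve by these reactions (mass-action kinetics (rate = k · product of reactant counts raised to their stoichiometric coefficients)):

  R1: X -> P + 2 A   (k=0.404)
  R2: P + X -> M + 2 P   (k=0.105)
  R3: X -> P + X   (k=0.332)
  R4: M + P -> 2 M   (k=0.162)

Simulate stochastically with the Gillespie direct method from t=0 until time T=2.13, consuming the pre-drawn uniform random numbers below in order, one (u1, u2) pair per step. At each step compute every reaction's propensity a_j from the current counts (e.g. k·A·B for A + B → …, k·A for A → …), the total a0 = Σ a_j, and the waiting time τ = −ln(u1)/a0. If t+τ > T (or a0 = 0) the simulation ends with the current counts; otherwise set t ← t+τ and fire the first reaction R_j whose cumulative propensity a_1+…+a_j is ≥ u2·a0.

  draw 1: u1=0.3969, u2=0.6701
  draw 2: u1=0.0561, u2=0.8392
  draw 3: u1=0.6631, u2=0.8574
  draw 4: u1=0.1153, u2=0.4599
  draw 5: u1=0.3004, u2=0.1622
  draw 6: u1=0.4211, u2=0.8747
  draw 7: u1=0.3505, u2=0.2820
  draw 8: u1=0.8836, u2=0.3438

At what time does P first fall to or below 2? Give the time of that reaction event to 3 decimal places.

t=0.000: M=3 P=4 A=4 X=3 C=9
Draw 1: a1=1.212, a2=1.260, a3=0.996, a4=1.944, a0=5.412; τ=−ln(0.3969)/5.412=0.171 → t=0.171; u2·a0=0.6701·5.412=3.627; a1+…+a3=3.468 < 3.627 ≤ a1+…+a4=5.412 → R4 fires; M=4 P=3 A=4 X=3 C=9
Draw 2: a1=1.212, a2=0.945, a3=0.996, a4=1.944, a0=5.097; τ=−ln(0.0561)/5.097=0.565 → t=0.736; u2·a0=0.8392·5.097=4.277; a1+…+a3=3.153 < 4.277 ≤ a1+…+a4=5.097 → R4 fires; M=5 P=2 A=4 X=3 C=9
Draw 3: a1=1.212, a2=0.630, a3=0.996, a4=1.620, a0=4.458; τ=−ln(0.6631)/4.458=0.092 → t=0.828; u2·a0=0.8574·4.458=3.822; a1+…+a3=2.838 < 3.822 ≤ a1+…+a4=4.458 → R4 fires; M=6 P=1 A=4 X=3 C=9
Draw 4: a1=1.212, a2=0.315, a3=0.996, a4=0.972, a0=3.495; τ=−ln(0.1153)/3.495=0.618 → t=1.446; u2·a0=0.4599·3.495=1.607; a1+a2=1.527 < 1.607 ≤ a1+…+a3=2.523 → R3 fires; M=6 P=2 A=4 X=3 C=9
Draw 5: a1=1.212, a2=0.630, a3=0.996, a4=1.944, a0=4.782; τ=−ln(0.3004)/4.782=0.251 → t=1.698; u2·a0=0.1622·4.782=0.776 ≤ a1=1.212 → R1 fires; M=6 P=3 A=6 X=2 C=9
Draw 6: a1=0.808, a2=0.630, a3=0.664, a4=2.916, a0=5.018; τ=−ln(0.4211)/5.018=0.172 → t=1.870; u2·a0=0.8747·5.018=4.389; a1+…+a3=2.102 < 4.389 ≤ a1+…+a4=5.018 → R4 fires; M=7 P=2 A=6 X=2 C=9
Draw 7: a1=0.808, a2=0.420, a3=0.664, a4=2.268, a0=4.160; τ=−ln(0.3505)/4.160=0.252 → t=2.122; u2·a0=0.2820·4.160=1.173; a1=0.808 < 1.173 ≤ a1+a2=1.228 → R2 fires; M=8 P=3 A=6 X=1 C=9
Draw 8: a1=0.404, a2=0.315, a3=0.332, a4=3.888, a0=4.939; τ=−ln(0.8836)/4.939=0.025 → t=2.147 > T=2.13: stop.
P first becomes ≤ 2 when it reaches 2 at the event at t=0.736.

Threshold first reached at t = 0.736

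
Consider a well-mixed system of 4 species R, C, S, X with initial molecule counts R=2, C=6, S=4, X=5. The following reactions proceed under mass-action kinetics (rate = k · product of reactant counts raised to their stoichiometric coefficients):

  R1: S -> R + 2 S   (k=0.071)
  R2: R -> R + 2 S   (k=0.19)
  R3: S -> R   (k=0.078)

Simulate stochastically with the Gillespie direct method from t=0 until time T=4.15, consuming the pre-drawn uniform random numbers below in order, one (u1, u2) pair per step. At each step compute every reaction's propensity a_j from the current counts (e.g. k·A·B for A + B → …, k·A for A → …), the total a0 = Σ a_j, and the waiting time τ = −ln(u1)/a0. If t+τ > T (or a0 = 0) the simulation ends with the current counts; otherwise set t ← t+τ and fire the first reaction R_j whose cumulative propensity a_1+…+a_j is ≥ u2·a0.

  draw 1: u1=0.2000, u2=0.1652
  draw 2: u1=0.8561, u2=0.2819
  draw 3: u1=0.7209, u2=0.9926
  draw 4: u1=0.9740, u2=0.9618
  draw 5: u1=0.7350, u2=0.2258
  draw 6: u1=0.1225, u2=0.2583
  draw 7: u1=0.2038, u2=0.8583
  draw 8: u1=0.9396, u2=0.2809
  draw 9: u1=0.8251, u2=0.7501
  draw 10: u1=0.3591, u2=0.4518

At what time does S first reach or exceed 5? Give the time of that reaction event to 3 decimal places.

t=0.000: R=2 C=6 S=4 X=5
Draw 1: a1=0.284, a2=0.380, a3=0.312, a0=0.976; τ=−ln(0.2000)/0.976=1.649 → t=1.649; u2·a0=0.1652·0.976=0.161 ≤ a1=0.284 → R1 fires; R=3 C=6 S=5 X=5
Draw 2: a1=0.355, a2=0.570, a3=0.390, a0=1.315; τ=−ln(0.8561)/1.315=0.118 → t=1.767; u2·a0=0.2819·1.315=0.371; a1=0.355 < 0.371 ≤ a1+a2=0.925 → R2 fires; R=3 C=6 S=7 X=5
Draw 3: a1=0.497, a2=0.570, a3=0.546, a0=1.613; τ=−ln(0.7209)/1.613=0.203 → t=1.970; u2·a0=0.9926·1.613=1.601; a1+a2=1.067 < 1.601 ≤ a1+…+a3=1.613 → R3 fires; R=4 C=6 S=6 X=5
Draw 4: a1=0.426, a2=0.760, a3=0.468, a0=1.654; τ=−ln(0.9740)/1.654=0.016 → t=1.986; u2·a0=0.9618·1.654=1.591; a1+a2=1.186 < 1.591 ≤ a1+…+a3=1.654 → R3 fires; R=5 C=6 S=5 X=5
Draw 5: a1=0.355, a2=0.950, a3=0.390, a0=1.695; τ=−ln(0.7350)/1.695=0.182 → t=2.168; u2·a0=0.2258·1.695=0.383; a1=0.355 < 0.383 ≤ a1+a2=1.305 → R2 fires; R=5 C=6 S=7 X=5
Draw 6: a1=0.497, a2=0.950, a3=0.546, a0=1.993; τ=−ln(0.1225)/1.993=1.054 → t=3.221; u2·a0=0.2583·1.993=0.515; a1=0.497 < 0.515 ≤ a1+a2=1.447 → R2 fires; R=5 C=6 S=9 X=5
Draw 7: a1=0.639, a2=0.950, a3=0.702, a0=2.291; τ=−ln(0.2038)/2.291=0.694 → t=3.915; u2·a0=0.8583·2.291=1.966; a1+a2=1.589 < 1.966 ≤ a1+…+a3=2.291 → R3 fires; R=6 C=6 S=8 X=5
Draw 8: a1=0.568, a2=1.140, a3=0.624, a0=2.332; τ=−ln(0.9396)/2.332=0.027 → t=3.942; u2·a0=0.2809·2.332=0.655; a1=0.568 < 0.655 ≤ a1+a2=1.708 → R2 fires; R=6 C=6 S=10 X=5
Draw 9: a1=0.710, a2=1.140, a3=0.780, a0=2.630; τ=−ln(0.8251)/2.630=0.073 → t=4.015; u2·a0=0.7501·2.630=1.973; a1+a2=1.850 < 1.973 ≤ a1+…+a3=2.630 → R3 fires; R=7 C=6 S=9 X=5
Draw 10: a1=0.639, a2=1.330, a3=0.702, a0=2.671; τ=−ln(0.3591)/2.671=0.383 → t=4.399 > T=4.15: stop.
S first becomes ≥ 5 when it reaches 5 at the event at t=1.649.

Threshold first reached at t = 1.649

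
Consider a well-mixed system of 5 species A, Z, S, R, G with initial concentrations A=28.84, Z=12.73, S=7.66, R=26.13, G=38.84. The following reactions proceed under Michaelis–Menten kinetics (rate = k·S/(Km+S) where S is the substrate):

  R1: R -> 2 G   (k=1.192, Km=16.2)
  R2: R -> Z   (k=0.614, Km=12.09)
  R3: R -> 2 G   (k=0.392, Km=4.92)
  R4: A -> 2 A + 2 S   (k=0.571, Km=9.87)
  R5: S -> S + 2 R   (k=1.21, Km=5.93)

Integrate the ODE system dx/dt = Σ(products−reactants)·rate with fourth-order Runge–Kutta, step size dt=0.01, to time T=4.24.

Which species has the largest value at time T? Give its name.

Dominant species at T: G

RK4 with dt=0.01: 424 steps to T=4.24. Trajectory (selected grid times):
t=0.00: A=28.84 Z=12.73 S=7.66 R=26.13 G=38.84
t=0.47: A=29.04 Z=12.93 S=8.06 R=26.08 G=39.84
t=0.94: A=29.24 Z=13.12 S=8.46 R=26.04 G=40.84
t=1.41: A=29.44 Z=13.32 S=8.86 R=26.02 G=41.84
t=1.88: A=29.64 Z=13.52 S=9.27 R=26.01 G=42.84
t=2.36: A=29.85 Z=13.72 S=9.68 R=26.02 G=43.86
t=2.83: A=30.05 Z=13.92 S=10.08 R=26.03 G=44.87
t=3.30: A=30.25 Z=14.11 S=10.48 R=26.05 G=45.87
t=3.77: A=30.45 Z=14.31 S=10.89 R=26.09 G=46.87
t=4.24: A=30.66 Z=14.51 S=11.30 R=26.13 G=47.87
At T=4.24: A=30.66 Z=14.51 S=11.30 R=26.13 G=47.87; the largest is G.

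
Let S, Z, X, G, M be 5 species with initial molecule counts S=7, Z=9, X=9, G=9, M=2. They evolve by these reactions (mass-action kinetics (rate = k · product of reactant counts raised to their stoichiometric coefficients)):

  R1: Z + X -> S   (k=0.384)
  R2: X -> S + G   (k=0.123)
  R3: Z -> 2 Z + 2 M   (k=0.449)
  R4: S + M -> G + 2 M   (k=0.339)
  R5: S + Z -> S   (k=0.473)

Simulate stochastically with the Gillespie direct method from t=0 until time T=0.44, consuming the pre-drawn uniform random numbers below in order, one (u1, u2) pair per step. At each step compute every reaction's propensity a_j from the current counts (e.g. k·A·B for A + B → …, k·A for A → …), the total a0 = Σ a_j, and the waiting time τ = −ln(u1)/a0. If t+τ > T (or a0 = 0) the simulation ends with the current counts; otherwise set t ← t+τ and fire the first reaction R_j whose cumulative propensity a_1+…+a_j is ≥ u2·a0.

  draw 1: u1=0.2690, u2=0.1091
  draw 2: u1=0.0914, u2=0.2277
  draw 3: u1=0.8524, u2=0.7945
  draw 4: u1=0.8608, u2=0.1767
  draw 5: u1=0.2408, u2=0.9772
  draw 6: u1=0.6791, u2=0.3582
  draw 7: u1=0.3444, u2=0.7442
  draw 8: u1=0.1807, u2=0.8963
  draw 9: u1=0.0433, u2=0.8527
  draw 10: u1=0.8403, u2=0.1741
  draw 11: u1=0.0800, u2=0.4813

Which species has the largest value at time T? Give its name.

t=0.000: S=7 Z=9 X=9 G=9 M=2
Draw 1: a1=31.104, a2=1.107, a3=4.041, a4=4.746, a5=29.799, a0=70.797; τ=−ln(0.2690)/70.797=0.019 → t=0.019; u2·a0=0.1091·70.797=7.724 ≤ a1=31.104 → R1 fires; S=8 Z=8 X=8 G=9 M=2
Draw 2: a1=24.576, a2=0.984, a3=3.592, a4=5.424, a5=30.272, a0=64.848; τ=−ln(0.0914)/64.848=0.037 → t=0.055; u2·a0=0.2277·64.848=14.766 ≤ a1=24.576 → R1 fires; S=9 Z=7 X=7 G=9 M=2
Draw 3: a1=18.816, a2=0.861, a3=3.143, a4=6.102, a5=29.799, a0=58.721; τ=−ln(0.8524)/58.721=0.003 → t=0.058; u2·a0=0.7945·58.721=46.654; a1+…+a4=28.922 < 46.654 ≤ a1+…+a5=58.721 → R5 fires; S=9 Z=6 X=7 G=9 M=2
Draw 4: a1=16.128, a2=0.861, a3=2.694, a4=6.102, a5=25.542, a0=51.327; τ=−ln(0.8608)/51.327=0.003 → t=0.061; u2·a0=0.1767·51.327=9.069 ≤ a1=16.128 → R1 fires; S=10 Z=5 X=6 G=9 M=2
Draw 5: a1=11.520, a2=0.738, a3=2.245, a4=6.780, a5=23.650, a0=44.933; τ=−ln(0.2408)/44.933=0.032 → t=0.093; u2·a0=0.9772·44.933=43.909; a1+…+a4=21.283 < 43.909 ≤ a1+…+a5=44.933 → R5 fires; S=10 Z=4 X=6 G=9 M=2
Draw 6: a1=9.216, a2=0.738, a3=1.796, a4=6.780, a5=18.920, a0=37.450; τ=−ln(0.6791)/37.450=0.010 → t=0.103; u2·a0=0.3582·37.450=13.415; a1+…+a3=11.750 < 13.415 ≤ a1+…+a4=18.530 → R4 fires; S=9 Z=4 X=6 G=10 M=3
Draw 7: a1=9.216, a2=0.738, a3=1.796, a4=9.153, a5=17.028, a0=37.931; τ=−ln(0.3444)/37.931=0.028 → t=0.131; u2·a0=0.7442·37.931=28.228; a1+…+a4=20.903 < 28.228 ≤ a1+…+a5=37.931 → R5 fires; S=9 Z=3 X=6 G=10 M=3
Draw 8: a1=6.912, a2=0.738, a3=1.347, a4=9.153, a5=12.771, a0=30.921; τ=−ln(0.1807)/30.921=0.055 → t=0.187; u2·a0=0.8963·30.921=27.714; a1+…+a4=18.150 < 27.714 ≤ a1+…+a5=30.921 → R5 fires; S=9 Z=2 X=6 G=10 M=3
Draw 9: a1=4.608, a2=0.738, a3=0.898, a4=9.153, a5=8.514, a0=23.911; τ=−ln(0.0433)/23.911=0.131 → t=0.318; u2·a0=0.8527·23.911=20.389; a1+…+a4=15.397 < 20.389 ≤ a1+…+a5=23.911 → R5 fires; S=9 Z=1 X=6 G=10 M=3
Draw 10: a1=2.304, a2=0.738, a3=0.449, a4=9.153, a5=4.257, a0=16.901; τ=−ln(0.8403)/16.901=0.010 → t=0.328; u2·a0=0.1741·16.901=2.942; a1=2.304 < 2.942 ≤ a1+a2=3.042 → R2 fires; S=10 Z=1 X=5 G=11 M=3
Draw 11: a1=1.920, a2=0.615, a3=0.449, a4=10.170, a5=4.730, a0=17.884; τ=−ln(0.0800)/17.884=0.141 → t=0.469 > T=0.44: stop.
At T=0.44: S=10 Z=1 X=5 G=11 M=3; the largest is G.

Dominant species at T: G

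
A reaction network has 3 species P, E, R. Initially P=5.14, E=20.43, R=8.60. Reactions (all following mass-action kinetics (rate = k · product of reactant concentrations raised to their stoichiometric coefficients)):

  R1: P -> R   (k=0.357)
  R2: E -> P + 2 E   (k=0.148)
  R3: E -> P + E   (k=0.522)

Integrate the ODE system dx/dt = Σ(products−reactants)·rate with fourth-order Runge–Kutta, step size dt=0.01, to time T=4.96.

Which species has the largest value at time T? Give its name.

Dominant species at T: R

RK4 with dt=0.01: 496 steps to T=4.96. Trajectory (selected grid times):
t=0.00: P=5.14 E=20.43 R=8.60
t=0.55: P=11.35 E=22.16 R=10.23
t=1.10: P=17.07 E=24.04 R=13.03
t=1.65: P=22.41 E=26.08 R=16.91
t=2.20: P=27.52 E=28.29 R=21.81
t=2.76: P=32.58 E=30.74 R=27.82
t=3.31: P=37.50 E=33.34 R=34.70
t=3.86: P=42.45 E=36.17 R=42.55
t=4.41: P=47.51 E=39.24 R=51.38
t=4.96: P=52.74 E=42.57 R=61.22
At T=4.96: P=52.74 E=42.57 R=61.22; the largest is R.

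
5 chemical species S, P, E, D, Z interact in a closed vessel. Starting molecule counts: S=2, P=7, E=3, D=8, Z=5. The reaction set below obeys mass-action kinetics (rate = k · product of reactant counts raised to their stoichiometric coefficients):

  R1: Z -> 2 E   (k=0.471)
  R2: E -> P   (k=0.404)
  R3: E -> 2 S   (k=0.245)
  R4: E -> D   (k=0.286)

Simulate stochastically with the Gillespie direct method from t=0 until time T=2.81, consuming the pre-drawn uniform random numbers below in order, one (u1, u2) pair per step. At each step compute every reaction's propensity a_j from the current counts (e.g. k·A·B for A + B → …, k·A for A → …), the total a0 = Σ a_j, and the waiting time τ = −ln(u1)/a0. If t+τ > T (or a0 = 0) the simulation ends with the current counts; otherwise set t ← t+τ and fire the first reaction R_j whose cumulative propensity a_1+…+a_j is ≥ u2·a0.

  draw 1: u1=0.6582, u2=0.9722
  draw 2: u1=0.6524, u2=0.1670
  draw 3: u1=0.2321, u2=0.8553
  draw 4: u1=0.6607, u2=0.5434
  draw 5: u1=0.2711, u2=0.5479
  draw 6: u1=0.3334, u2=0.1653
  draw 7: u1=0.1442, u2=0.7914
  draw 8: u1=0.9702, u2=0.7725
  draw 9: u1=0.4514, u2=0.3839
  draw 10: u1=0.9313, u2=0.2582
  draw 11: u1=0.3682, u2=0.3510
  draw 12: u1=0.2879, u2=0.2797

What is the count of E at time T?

t=0.000: S=2 P=7 E=3 D=8 Z=5
Draw 1: a1=2.355, a2=1.212, a3=0.735, a4=0.858, a0=5.160; τ=−ln(0.6582)/5.160=0.081 → t=0.081; u2·a0=0.9722·5.160=5.017; a1+…+a3=4.302 < 5.017 ≤ a1+…+a4=5.160 → R4 fires; S=2 P=7 E=2 D=9 Z=5
Draw 2: a1=2.355, a2=0.808, a3=0.490, a4=0.572, a0=4.225; τ=−ln(0.6524)/4.225=0.101 → t=0.182; u2·a0=0.1670·4.225=0.706 ≤ a1=2.355 → R1 fires; S=2 P=7 E=4 D=9 Z=4
Draw 3: a1=1.884, a2=1.616, a3=0.980, a4=1.144, a0=5.624; τ=−ln(0.2321)/5.624=0.260 → t=0.442; u2·a0=0.8553·5.624=4.810; a1+…+a3=4.480 < 4.810 ≤ a1+…+a4=5.624 → R4 fires; S=2 P=7 E=3 D=10 Z=4
Draw 4: a1=1.884, a2=1.212, a3=0.735, a4=0.858, a0=4.689; τ=−ln(0.6607)/4.689=0.088 → t=0.530; u2·a0=0.5434·4.689=2.548; a1=1.884 < 2.548 ≤ a1+a2=3.096 → R2 fires; S=2 P=8 E=2 D=10 Z=4
Draw 5: a1=1.884, a2=0.808, a3=0.490, a4=0.572, a0=3.754; τ=−ln(0.2711)/3.754=0.348 → t=0.878; u2·a0=0.5479·3.754=2.057; a1=1.884 < 2.057 ≤ a1+a2=2.692 → R2 fires; S=2 P=9 E=1 D=10 Z=4
Draw 6: a1=1.884, a2=0.404, a3=0.245, a4=0.286, a0=2.819; τ=−ln(0.3334)/2.819=0.390 → t=1.268; u2·a0=0.1653·2.819=0.466 ≤ a1=1.884 → R1 fires; S=2 P=9 E=3 D=10 Z=3
Draw 7: a1=1.413, a2=1.212, a3=0.735, a4=0.858, a0=4.218; τ=−ln(0.1442)/4.218=0.459 → t=1.727; u2·a0=0.7914·4.218=3.338; a1+a2=2.625 < 3.338 ≤ a1+…+a3=3.360 → R3 fires; S=4 P=9 E=2 D=10 Z=3
Draw 8: a1=1.413, a2=0.808, a3=0.490, a4=0.572, a0=3.283; τ=−ln(0.9702)/3.283=0.009 → t=1.736; u2·a0=0.7725·3.283=2.536; a1+a2=2.221 < 2.536 ≤ a1+…+a3=2.711 → R3 fires; S=6 P=9 E=1 D=10 Z=3
Draw 9: a1=1.413, a2=0.404, a3=0.245, a4=0.286, a0=2.348; τ=−ln(0.4514)/2.348=0.339 → t=2.075; u2·a0=0.3839·2.348=0.901 ≤ a1=1.413 → R1 fires; S=6 P=9 E=3 D=10 Z=2
Draw 10: a1=0.942, a2=1.212, a3=0.735, a4=0.858, a0=3.747; τ=−ln(0.9313)/3.747=0.019 → t=2.094; u2·a0=0.2582·3.747=0.967; a1=0.942 < 0.967 ≤ a1+a2=2.154 → R2 fires; S=6 P=10 E=2 D=10 Z=2
Draw 11: a1=0.942, a2=0.808, a3=0.490, a4=0.572, a0=2.812; τ=−ln(0.3682)/2.812=0.355 → t=2.449; u2·a0=0.3510·2.812=0.987; a1=0.942 < 0.987 ≤ a1+a2=1.750 → R2 fires; S=6 P=11 E=1 D=10 Z=2
Draw 12: a1=0.942, a2=0.404, a3=0.245, a4=0.286, a0=1.877; τ=−ln(0.2879)/1.877=0.663 → t=3.112 > T=2.81: stop.
Read off E at T=2.81: 1

E at T = 1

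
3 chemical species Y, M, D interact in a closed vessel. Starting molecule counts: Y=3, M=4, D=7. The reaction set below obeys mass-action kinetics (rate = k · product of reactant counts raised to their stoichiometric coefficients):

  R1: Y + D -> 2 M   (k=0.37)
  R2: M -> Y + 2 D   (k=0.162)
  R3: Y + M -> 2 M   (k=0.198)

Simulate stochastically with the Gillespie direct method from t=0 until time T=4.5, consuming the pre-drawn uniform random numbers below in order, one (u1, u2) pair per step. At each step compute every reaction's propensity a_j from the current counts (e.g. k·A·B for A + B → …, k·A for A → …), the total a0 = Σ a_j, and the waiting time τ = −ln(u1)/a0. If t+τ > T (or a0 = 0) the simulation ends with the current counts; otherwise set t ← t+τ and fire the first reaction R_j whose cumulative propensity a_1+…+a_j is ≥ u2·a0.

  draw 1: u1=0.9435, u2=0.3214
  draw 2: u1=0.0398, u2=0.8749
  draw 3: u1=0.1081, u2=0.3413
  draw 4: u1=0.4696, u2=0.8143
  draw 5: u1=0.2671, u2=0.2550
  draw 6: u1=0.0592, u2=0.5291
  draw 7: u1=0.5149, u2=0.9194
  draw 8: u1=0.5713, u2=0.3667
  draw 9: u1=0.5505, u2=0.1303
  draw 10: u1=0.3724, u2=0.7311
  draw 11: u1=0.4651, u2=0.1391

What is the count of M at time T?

M at T = 10

t=0.000: Y=3 M=4 D=7
Draw 1: a1=7.770, a2=0.648, a3=2.376, a0=10.794; τ=−ln(0.9435)/10.794=0.005 → t=0.005; u2·a0=0.3214·10.794=3.469 ≤ a1=7.770 → R1 fires; Y=2 M=6 D=6
Draw 2: a1=4.440, a2=0.972, a3=2.376, a0=7.788; τ=−ln(0.0398)/7.788=0.414 → t=0.419; u2·a0=0.8749·7.788=6.814; a1+a2=5.412 < 6.814 ≤ a1+…+a3=7.788 → R3 fires; Y=1 M=7 D=6
Draw 3: a1=2.220, a2=1.134, a3=1.386, a0=4.740; τ=−ln(0.1081)/4.740=0.469 → t=0.889; u2·a0=0.3413·4.740=1.618 ≤ a1=2.220 → R1 fires; Y=0 M=9 D=5
Draw 4: a1=0.000, a2=1.458, a3=0.000, a0=1.458; τ=−ln(0.4696)/1.458=0.518 → t=1.407; u2·a0=0.8143·1.458=1.187; a1=0.000 < 1.187 ≤ a1+a2=1.458 → R2 fires; Y=1 M=8 D=7
Draw 5: a1=2.590, a2=1.296, a3=1.584, a0=5.470; τ=−ln(0.2671)/5.470=0.241 → t=1.648; u2·a0=0.2550·5.470=1.395 ≤ a1=2.590 → R1 fires; Y=0 M=10 D=6
Draw 6: a1=0.000, a2=1.620, a3=0.000, a0=1.620; τ=−ln(0.0592)/1.620=1.745 → t=3.393; u2·a0=0.5291·1.620=0.857; a1=0.000 < 0.857 ≤ a1+a2=1.620 → R2 fires; Y=1 M=9 D=8
Draw 7: a1=2.960, a2=1.458, a3=1.782, a0=6.200; τ=−ln(0.5149)/6.200=0.107 → t=3.500; u2·a0=0.9194·6.200=5.700; a1+a2=4.418 < 5.700 ≤ a1+…+a3=6.200 → R3 fires; Y=0 M=10 D=8
Draw 8: a1=0.000, a2=1.620, a3=0.000, a0=1.620; τ=−ln(0.5713)/1.620=0.346 → t=3.846; u2·a0=0.3667·1.620=0.594; a1=0.000 < 0.594 ≤ a1+a2=1.620 → R2 fires; Y=1 M=9 D=10
Draw 9: a1=3.700, a2=1.458, a3=1.782, a0=6.940; τ=−ln(0.5505)/6.940=0.086 → t=3.932; u2·a0=0.1303·6.940=0.904 ≤ a1=3.700 → R1 fires; Y=0 M=11 D=9
Draw 10: a1=0.000, a2=1.782, a3=0.000, a0=1.782; τ=−ln(0.3724)/1.782=0.554 → t=4.486; u2·a0=0.7311·1.782=1.303; a1=0.000 < 1.303 ≤ a1+a2=1.782 → R2 fires; Y=1 M=10 D=11
Draw 11: a1=4.070, a2=1.620, a3=1.980, a0=7.670; τ=−ln(0.4651)/7.670=0.100 → t=4.586 > T=4.5: stop.
Read off M at T=4.5: 10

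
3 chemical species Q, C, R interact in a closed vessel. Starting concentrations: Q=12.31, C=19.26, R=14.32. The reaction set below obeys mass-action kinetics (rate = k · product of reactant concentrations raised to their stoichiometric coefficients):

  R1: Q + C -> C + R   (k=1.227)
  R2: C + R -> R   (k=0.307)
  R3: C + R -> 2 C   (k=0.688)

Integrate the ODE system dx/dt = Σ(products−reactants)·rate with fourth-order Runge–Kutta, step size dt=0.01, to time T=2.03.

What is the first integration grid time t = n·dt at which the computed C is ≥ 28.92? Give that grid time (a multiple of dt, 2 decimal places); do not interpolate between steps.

RK4 with dt=0.01: 203 steps to T=2.03. Trajectory (selected grid times):
t=0.00: Q=12.31 C=19.26 R=14.32
t=0.08: Q=1.17 C=28.58 R=8.64
t=0.09: Q=0.82 C=29.46 R=7.39
t=0.23: Q=0.00 C=33.79 R=0.40
t=0.45: Q=0.00 C=34.01 R=0.00
t=0.68: Q=0.00 C=34.01 R=0.00
t=0.90: Q=0.00 C=34.01 R=0.00
t=1.13: Q=0.00 C=34.01 R=0.00
t=1.35: Q=0.00 C=34.01 R=0.00
t=1.58: Q=0.00 C=34.01 R=0.00
t=1.80: Q=0.00 C=34.01 R=0.00
t=2.03: Q=0.00 C=34.01 R=0.00
C(0.08)=28.580 < 28.92 but C(0.09)=29.465 ≥ 28.92, so the first grid time is t=0.09.

Threshold first reached at t = 0.09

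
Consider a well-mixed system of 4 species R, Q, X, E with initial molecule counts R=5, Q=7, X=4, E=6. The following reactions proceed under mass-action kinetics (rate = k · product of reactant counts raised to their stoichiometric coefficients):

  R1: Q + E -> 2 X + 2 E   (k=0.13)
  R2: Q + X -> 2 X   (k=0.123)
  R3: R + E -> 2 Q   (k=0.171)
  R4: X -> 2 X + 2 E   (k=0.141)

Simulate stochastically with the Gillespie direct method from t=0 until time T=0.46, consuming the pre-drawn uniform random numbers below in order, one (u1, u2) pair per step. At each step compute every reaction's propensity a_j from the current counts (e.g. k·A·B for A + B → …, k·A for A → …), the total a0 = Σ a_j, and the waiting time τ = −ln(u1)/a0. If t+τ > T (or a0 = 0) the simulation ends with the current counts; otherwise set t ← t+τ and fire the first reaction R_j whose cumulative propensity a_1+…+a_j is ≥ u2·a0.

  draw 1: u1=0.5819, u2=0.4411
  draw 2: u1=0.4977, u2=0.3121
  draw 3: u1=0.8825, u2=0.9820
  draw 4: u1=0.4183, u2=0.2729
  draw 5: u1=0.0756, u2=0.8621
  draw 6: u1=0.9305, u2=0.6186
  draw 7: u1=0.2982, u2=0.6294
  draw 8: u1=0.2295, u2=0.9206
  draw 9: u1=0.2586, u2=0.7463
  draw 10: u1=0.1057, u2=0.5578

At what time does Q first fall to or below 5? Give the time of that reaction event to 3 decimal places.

t=0.000: R=5 Q=7 X=4 E=6
Draw 1: a1=5.460, a2=3.444, a3=5.130, a4=0.564, a0=14.598; τ=−ln(0.5819)/14.598=0.037 → t=0.037; u2·a0=0.4411·14.598=6.439; a1=5.460 < 6.439 ≤ a1+a2=8.904 → R2 fires; R=5 Q=6 X=5 E=6
Draw 2: a1=4.680, a2=3.690, a3=5.130, a4=0.705, a0=14.205; τ=−ln(0.4977)/14.205=0.049 → t=0.086; u2·a0=0.3121·14.205=4.433 ≤ a1=4.680 → R1 fires; R=5 Q=5 X=7 E=7
Draw 3: a1=4.550, a2=4.305, a3=5.985, a4=0.987, a0=15.827; τ=−ln(0.8825)/15.827=0.008 → t=0.094; u2·a0=0.9820·15.827=15.542; a1+…+a3=14.840 < 15.542 ≤ a1+…+a4=15.827 → R4 fires; R=5 Q=5 X=8 E=9
Draw 4: a1=5.850, a2=4.920, a3=7.695, a4=1.128, a0=19.593; τ=−ln(0.4183)/19.593=0.044 → t=0.139; u2·a0=0.2729·19.593=5.347 ≤ a1=5.850 → R1 fires; R=5 Q=4 X=10 E=10
Draw 5: a1=5.200, a2=4.920, a3=8.550, a4=1.410, a0=20.080; τ=−ln(0.0756)/20.080=0.129 → t=0.267; u2·a0=0.8621·20.080=17.311; a1+a2=10.120 < 17.311 ≤ a1+…+a3=18.670 → R3 fires; R=4 Q=6 X=10 E=9
Draw 6: a1=7.020, a2=7.380, a3=6.156, a4=1.410, a0=21.966; τ=−ln(0.9305)/21.966=0.003 → t=0.270; u2·a0=0.6186·21.966=13.588; a1=7.020 < 13.588 ≤ a1+a2=14.400 → R2 fires; R=4 Q=5 X=11 E=9
Draw 7: a1=5.850, a2=6.765, a3=6.156, a4=1.551, a0=20.322; τ=−ln(0.2982)/20.322=0.060 → t=0.330; u2·a0=0.6294·20.322=12.791; a1+a2=12.615 < 12.791 ≤ a1+…+a3=18.771 → R3 fires; R=3 Q=7 X=11 E=8
Draw 8: a1=7.280, a2=9.471, a3=4.104, a4=1.551, a0=22.406; τ=−ln(0.2295)/22.406=0.066 → t=0.396; u2·a0=0.9206·22.406=20.627; a1+a2=16.751 < 20.627 ≤ a1+…+a3=20.855 → R3 fires; R=2 Q=9 X=11 E=7
Draw 9: a1=8.190, a2=12.177, a3=2.394, a4=1.551, a0=24.312; τ=−ln(0.2586)/24.312=0.056 → t=0.451; u2·a0=0.7463·24.312=18.144; a1=8.190 < 18.144 ≤ a1+a2=20.367 → R2 fires; R=2 Q=8 X=12 E=7
Draw 10: a1=7.280, a2=11.808, a3=2.394, a4=1.692, a0=23.174; τ=−ln(0.1057)/23.174=0.097 → t=0.548 > T=0.46: stop.
Q first becomes ≤ 5 when it reaches 5 at the event at t=0.086.

Threshold first reached at t = 0.086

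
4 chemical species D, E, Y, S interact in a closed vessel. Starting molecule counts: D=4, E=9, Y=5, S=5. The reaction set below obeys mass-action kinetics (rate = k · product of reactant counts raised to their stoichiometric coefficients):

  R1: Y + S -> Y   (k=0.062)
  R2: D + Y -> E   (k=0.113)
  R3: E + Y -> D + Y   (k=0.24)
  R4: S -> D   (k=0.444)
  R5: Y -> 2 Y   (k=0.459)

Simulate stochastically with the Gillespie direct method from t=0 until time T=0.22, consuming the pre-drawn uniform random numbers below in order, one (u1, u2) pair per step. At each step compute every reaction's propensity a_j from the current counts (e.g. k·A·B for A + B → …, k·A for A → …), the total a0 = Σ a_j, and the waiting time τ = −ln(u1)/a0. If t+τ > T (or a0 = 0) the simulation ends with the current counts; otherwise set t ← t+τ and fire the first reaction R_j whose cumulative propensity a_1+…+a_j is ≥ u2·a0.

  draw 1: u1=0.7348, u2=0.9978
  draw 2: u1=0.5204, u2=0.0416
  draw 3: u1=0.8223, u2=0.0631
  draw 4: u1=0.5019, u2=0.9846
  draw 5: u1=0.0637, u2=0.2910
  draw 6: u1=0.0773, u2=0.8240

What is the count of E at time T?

E at T = 8

t=0.000: D=4 E=9 Y=5 S=5
Draw 1: a1=1.550, a2=2.260, a3=10.800, a4=2.220, a5=2.295, a0=19.125; τ=−ln(0.7348)/19.125=0.016 → t=0.016; u2·a0=0.9978·19.125=19.083; a1+…+a4=16.830 < 19.083 ≤ a1+…+a5=19.125 → R5 fires; D=4 E=9 Y=6 S=5
Draw 2: a1=1.860, a2=2.712, a3=12.960, a4=2.220, a5=2.754, a0=22.506; τ=−ln(0.5204)/22.506=0.029 → t=0.045; u2·a0=0.0416·22.506=0.936 ≤ a1=1.860 → R1 fires; D=4 E=9 Y=6 S=4
Draw 3: a1=1.488, a2=2.712, a3=12.960, a4=1.776, a5=2.754, a0=21.690; τ=−ln(0.8223)/21.690=0.009 → t=0.054; u2·a0=0.0631·21.690=1.369 ≤ a1=1.488 → R1 fires; D=4 E=9 Y=6 S=3
Draw 4: a1=1.116, a2=2.712, a3=12.960, a4=1.332, a5=2.754, a0=20.874; τ=−ln(0.5019)/20.874=0.033 → t=0.087; u2·a0=0.9846·20.874=20.553; a1+…+a4=18.120 < 20.553 ≤ a1+…+a5=20.874 → R5 fires; D=4 E=9 Y=7 S=3
Draw 5: a1=1.302, a2=3.164, a3=15.120, a4=1.332, a5=3.213, a0=24.131; τ=−ln(0.0637)/24.131=0.114 → t=0.201; u2·a0=0.2910·24.131=7.022; a1+a2=4.466 < 7.022 ≤ a1+…+a3=19.586 → R3 fires; D=5 E=8 Y=7 S=3
Draw 6: a1=1.302, a2=3.955, a3=13.440, a4=1.332, a5=3.213, a0=23.242; τ=−ln(0.0773)/23.242=0.110 → t=0.311 > T=0.22: stop.
Read off E at T=0.22: 8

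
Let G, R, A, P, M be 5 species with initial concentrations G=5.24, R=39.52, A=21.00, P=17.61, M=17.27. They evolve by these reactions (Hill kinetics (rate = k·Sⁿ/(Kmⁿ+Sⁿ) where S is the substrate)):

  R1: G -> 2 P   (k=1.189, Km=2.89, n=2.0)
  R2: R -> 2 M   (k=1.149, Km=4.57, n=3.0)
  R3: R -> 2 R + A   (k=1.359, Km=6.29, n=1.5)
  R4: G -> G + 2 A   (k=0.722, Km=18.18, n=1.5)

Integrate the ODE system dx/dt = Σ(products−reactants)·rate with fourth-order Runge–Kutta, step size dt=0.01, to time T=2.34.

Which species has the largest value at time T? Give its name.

RK4 with dt=0.01: 234 steps to T=2.34. Trajectory (selected grid times):
t=0.00: G=5.24 R=39.52 A=21.00 P=17.61 M=17.27
t=0.26: G=5.01 R=39.55 A=21.38 P=18.08 M=17.87
t=0.52: G=4.78 R=39.59 A=21.76 P=18.54 M=18.46
t=0.78: G=4.55 R=39.62 A=22.13 P=18.98 M=19.06
t=1.04: G=4.34 R=39.66 A=22.51 P=19.42 M=19.66
t=1.30: G=4.13 R=39.69 A=22.88 P=19.84 M=20.25
t=1.56: G=3.92 R=39.72 A=23.25 P=20.25 M=20.85
t=1.82: G=3.72 R=39.76 A=23.61 P=20.64 M=21.45
t=2.08: G=3.54 R=39.79 A=23.97 P=21.02 M=22.04
t=2.34: G=3.35 R=39.83 A=24.34 P=21.38 M=22.64
At T=2.34: G=3.35 R=39.83 A=24.34 P=21.38 M=22.64; the largest is R.

Dominant species at T: R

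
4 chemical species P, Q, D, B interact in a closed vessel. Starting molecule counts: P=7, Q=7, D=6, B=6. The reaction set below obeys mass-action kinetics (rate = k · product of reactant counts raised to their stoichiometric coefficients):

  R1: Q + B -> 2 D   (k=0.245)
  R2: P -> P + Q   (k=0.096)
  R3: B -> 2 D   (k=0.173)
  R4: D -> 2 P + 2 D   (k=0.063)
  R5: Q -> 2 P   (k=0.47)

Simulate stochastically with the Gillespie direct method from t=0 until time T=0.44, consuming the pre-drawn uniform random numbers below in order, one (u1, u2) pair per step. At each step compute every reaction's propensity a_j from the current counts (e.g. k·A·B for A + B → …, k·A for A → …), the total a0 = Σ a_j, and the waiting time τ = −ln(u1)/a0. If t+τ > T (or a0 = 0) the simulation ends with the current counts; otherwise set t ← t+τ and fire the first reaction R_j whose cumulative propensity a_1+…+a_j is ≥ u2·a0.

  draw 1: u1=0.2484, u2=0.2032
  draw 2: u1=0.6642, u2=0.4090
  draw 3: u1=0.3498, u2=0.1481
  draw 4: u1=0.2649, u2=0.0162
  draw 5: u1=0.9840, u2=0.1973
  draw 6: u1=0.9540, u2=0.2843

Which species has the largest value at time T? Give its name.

t=0.000: P=7 Q=7 D=6 B=6
Draw 1: a1=10.290, a2=0.672, a3=1.038, a4=0.378, a5=3.290, a0=15.668; τ=−ln(0.2484)/15.668=0.089 → t=0.089; u2·a0=0.2032·15.668=3.184 ≤ a1=10.290 → R1 fires; P=7 Q=6 D=8 B=5
Draw 2: a1=7.350, a2=0.672, a3=0.865, a4=0.504, a5=2.820, a0=12.211; τ=−ln(0.6642)/12.211=0.034 → t=0.122; u2·a0=0.4090·12.211=4.994 ≤ a1=7.350 → R1 fires; P=7 Q=5 D=10 B=4
Draw 3: a1=4.900, a2=0.672, a3=0.692, a4=0.630, a5=2.350, a0=9.244; τ=−ln(0.3498)/9.244=0.114 → t=0.236; u2·a0=0.1481·9.244=1.369 ≤ a1=4.900 → R1 fires; P=7 Q=4 D=12 B=3
Draw 4: a1=2.940, a2=0.672, a3=0.519, a4=0.756, a5=1.880, a0=6.767; τ=−ln(0.2649)/6.767=0.196 → t=0.432; u2·a0=0.0162·6.767=0.110 ≤ a1=2.940 → R1 fires; P=7 Q=3 D=14 B=2
Draw 5: a1=1.470, a2=0.672, a3=0.346, a4=0.882, a5=1.410, a0=4.780; τ=−ln(0.9840)/4.780=0.003 → t=0.436; u2·a0=0.1973·4.780=0.943 ≤ a1=1.470 → R1 fires; P=7 Q=2 D=16 B=1
Draw 6: a1=0.490, a2=0.672, a3=0.173, a4=1.008, a5=0.940, a0=3.283; τ=−ln(0.9540)/3.283=0.014 → t=0.450 > T=0.44: stop.
At T=0.44: P=7 Q=2 D=16 B=1; the largest is D.

Dominant species at T: D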